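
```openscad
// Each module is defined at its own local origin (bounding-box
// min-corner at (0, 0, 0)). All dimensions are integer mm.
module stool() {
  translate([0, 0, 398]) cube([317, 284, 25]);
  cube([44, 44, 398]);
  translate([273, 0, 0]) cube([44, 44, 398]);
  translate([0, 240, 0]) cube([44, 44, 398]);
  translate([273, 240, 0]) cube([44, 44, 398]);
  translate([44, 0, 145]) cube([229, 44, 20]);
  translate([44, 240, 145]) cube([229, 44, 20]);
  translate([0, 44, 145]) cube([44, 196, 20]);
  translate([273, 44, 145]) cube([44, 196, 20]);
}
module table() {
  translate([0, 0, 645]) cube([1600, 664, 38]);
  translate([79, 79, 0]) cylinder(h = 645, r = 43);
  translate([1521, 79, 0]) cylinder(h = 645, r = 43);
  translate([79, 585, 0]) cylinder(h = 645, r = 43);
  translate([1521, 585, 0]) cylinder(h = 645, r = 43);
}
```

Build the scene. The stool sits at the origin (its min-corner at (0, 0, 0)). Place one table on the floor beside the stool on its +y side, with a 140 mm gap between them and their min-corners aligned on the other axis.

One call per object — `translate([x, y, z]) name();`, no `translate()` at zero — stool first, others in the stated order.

stool();
translate([0, 424, 0]) table();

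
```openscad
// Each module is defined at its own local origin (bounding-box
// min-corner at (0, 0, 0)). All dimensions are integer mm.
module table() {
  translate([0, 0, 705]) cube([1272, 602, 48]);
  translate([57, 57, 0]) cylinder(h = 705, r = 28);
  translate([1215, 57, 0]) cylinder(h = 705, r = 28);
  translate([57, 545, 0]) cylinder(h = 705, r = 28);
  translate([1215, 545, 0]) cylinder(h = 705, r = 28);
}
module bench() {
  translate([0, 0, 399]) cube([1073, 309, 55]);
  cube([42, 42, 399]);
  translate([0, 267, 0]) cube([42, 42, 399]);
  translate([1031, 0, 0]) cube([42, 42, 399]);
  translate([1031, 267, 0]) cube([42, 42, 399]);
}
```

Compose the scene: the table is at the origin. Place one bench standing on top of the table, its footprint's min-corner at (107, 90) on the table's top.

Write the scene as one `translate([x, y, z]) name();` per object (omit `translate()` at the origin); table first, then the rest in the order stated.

table();
translate([107, 90, 753]) bench();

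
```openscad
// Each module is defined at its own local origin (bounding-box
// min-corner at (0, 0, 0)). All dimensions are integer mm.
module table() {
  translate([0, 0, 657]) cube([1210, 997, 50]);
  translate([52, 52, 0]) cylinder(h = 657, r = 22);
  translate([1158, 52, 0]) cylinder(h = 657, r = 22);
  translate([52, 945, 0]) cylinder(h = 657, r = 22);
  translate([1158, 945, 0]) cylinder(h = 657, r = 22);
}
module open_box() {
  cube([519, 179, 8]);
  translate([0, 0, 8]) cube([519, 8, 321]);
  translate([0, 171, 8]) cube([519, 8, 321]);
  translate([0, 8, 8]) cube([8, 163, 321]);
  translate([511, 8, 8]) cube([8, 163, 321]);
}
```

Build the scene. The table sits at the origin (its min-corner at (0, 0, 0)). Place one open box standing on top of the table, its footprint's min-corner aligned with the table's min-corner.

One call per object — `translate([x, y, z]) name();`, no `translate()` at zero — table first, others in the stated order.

table();
translate([0, 0, 707]) open_box();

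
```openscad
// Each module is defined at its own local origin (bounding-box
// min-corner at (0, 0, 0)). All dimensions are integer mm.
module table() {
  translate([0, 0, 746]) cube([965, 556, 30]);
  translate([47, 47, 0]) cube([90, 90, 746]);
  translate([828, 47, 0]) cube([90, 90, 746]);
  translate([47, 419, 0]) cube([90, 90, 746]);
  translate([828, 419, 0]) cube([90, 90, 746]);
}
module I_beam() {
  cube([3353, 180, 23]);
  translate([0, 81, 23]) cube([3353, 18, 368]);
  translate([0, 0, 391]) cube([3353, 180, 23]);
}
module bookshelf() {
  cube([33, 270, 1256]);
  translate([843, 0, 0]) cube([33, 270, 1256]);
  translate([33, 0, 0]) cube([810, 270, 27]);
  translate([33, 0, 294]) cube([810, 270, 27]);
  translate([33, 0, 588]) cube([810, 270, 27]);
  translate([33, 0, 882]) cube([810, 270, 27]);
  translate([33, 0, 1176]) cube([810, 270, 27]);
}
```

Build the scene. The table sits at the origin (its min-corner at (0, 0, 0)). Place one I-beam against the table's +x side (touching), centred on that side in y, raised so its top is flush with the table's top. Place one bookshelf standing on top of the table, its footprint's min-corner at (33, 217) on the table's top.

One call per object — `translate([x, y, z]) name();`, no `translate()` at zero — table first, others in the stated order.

table();
translate([965, 188, 362]) I_beam();
translate([33, 217, 776]) bookshelf();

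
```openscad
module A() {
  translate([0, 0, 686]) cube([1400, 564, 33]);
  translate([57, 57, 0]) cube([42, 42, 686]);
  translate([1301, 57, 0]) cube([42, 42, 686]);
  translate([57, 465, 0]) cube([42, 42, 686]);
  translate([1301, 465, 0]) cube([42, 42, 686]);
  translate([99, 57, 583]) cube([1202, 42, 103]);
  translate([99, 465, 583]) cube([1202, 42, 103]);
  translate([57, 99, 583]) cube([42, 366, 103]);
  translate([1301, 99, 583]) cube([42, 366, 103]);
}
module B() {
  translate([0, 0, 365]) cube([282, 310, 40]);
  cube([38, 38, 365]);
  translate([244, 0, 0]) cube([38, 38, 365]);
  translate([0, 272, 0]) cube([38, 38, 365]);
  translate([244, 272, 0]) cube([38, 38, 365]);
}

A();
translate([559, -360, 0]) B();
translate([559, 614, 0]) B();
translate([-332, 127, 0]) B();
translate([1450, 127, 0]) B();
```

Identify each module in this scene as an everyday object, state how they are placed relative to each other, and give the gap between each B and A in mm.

Each stool's nearest face is 50 mm from the table's bounding box.

A is a table. B is a stool. Four stools sit around the table at the −y, +y, −x, +x sides. The gap between each stool and the table is 50 mm.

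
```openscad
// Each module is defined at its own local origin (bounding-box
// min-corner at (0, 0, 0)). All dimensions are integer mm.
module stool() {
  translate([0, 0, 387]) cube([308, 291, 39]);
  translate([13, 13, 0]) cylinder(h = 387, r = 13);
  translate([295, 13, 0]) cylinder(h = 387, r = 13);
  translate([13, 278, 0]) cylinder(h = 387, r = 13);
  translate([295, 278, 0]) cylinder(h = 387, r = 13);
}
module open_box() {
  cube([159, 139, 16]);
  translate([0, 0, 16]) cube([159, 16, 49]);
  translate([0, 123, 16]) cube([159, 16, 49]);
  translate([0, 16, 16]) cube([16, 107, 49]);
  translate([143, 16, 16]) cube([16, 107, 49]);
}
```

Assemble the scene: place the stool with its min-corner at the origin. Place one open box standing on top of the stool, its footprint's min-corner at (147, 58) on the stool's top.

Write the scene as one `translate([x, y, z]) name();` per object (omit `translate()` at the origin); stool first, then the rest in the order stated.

stool();
translate([147, 58, 426]) open_box();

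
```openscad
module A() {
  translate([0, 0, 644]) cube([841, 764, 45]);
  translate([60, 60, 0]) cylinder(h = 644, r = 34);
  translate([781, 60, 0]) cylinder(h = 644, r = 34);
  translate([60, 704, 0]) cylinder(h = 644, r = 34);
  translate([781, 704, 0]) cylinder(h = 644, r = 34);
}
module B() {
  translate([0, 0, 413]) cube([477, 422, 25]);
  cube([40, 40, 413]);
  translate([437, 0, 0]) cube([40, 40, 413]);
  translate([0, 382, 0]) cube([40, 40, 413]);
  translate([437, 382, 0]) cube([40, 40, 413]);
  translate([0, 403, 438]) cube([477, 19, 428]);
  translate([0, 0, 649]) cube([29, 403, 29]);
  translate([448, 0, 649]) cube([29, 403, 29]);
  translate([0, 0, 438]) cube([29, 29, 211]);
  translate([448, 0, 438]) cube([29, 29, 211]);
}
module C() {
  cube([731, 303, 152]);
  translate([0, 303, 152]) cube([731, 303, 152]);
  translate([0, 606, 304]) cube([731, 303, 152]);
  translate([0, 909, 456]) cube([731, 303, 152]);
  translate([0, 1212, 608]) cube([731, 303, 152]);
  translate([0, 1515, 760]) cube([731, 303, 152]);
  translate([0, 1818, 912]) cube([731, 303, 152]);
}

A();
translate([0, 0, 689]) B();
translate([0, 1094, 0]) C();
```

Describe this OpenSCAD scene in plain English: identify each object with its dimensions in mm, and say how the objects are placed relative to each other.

A is a rectangular dining table. The top is 841×764×45 mm with its upper surface at z = 689 mm. It stands on four round legs of 68 mm diameter, each leg's bounding box inset 26 mm from the nearest pair of top edges, running from the floor to the underside of the top.

B is a chair. The seat is a 477×422×25 mm slab with its top at z = 438 mm, on four 40×40 mm corner legs (flush with the seat edges, standing on z = 0). A flat backrest 19 mm thick, 428 mm tall, spans the full seat width and rises from the seat top along its +y edge, rear face flush with the rear of the seat. Two armrests of 29×29 mm section run along each side from the seat's front edge to the front of the backrest, top faces 240 mm above the seat top and outer faces flush with the seat's x-edges; a 29×29 mm post under the front of each armrest stands on the seat at the front corner.

C is a straight staircase of 7 solid steps. Each step is 731 mm wide (x), 303 mm deep (y, the going) and 152 mm tall (the rise). The first step rests on the floor; each subsequent step sits one going further in +y and one rise higher in +z, directly behind and above the previous step with no overlap.

The chair is on top of the table. The staircase is on the floor beside the table on its +y side.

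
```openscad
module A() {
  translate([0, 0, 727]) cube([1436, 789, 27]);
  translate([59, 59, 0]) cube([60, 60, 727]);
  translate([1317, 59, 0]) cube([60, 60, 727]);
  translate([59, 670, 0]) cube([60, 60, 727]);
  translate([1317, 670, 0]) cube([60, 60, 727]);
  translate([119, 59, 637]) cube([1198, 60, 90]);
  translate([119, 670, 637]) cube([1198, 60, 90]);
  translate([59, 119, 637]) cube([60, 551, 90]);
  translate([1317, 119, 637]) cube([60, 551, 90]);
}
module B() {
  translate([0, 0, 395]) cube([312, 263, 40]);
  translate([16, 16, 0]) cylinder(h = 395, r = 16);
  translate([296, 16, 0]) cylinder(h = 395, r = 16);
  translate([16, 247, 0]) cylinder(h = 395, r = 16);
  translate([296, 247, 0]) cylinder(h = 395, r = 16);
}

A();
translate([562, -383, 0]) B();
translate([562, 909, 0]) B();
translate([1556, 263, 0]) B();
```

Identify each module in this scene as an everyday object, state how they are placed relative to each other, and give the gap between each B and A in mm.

A is a table. B is a stool. Three stools sit around the table at the −y, +y, +x sides. The gap between each stool and the table is 120 mm.

Each stool's nearest face is 120 mm from the table's bounding box.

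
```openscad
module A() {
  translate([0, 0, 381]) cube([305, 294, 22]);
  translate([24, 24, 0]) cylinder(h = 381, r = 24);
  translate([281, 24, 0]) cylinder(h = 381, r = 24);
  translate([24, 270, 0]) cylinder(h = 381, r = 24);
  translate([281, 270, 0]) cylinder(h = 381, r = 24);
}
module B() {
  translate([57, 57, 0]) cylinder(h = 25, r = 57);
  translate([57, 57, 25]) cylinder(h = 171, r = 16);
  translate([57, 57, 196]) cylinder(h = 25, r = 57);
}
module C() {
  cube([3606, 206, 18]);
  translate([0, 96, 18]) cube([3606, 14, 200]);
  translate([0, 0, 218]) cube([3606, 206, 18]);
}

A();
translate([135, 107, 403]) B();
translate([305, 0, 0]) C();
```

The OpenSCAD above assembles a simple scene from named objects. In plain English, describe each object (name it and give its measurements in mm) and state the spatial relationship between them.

A is a four-legged stool. The seat is 305×294 mm, 22 mm thick, top at z = 403 mm. It stands on four round legs, each 48 mm in diameter, from z = 0 to the seat underside, each leg's axis is inset half a diameter from the nearest pair of seat edges (so the leg's bounding box is flush with the corner).

B is a spool: two coaxial disc flanges of radius 57 mm and thickness 25 mm, joined by a core cylinder of radius 16 mm and height 171 mm. The lower flange rests on z = 0 and the three cylinders share a vertical axis.

C is an I-beam lying along x, 3606 mm long. Overall section height 236 mm. Two flanges 206 mm wide (y) and 18 mm thick, one on the floor and one at the top; a web 14 mm thick runs between them, centred on the flange width.

The spool is on top of the stool. The I-beam is against the stool's +x side, with their −y faces flush.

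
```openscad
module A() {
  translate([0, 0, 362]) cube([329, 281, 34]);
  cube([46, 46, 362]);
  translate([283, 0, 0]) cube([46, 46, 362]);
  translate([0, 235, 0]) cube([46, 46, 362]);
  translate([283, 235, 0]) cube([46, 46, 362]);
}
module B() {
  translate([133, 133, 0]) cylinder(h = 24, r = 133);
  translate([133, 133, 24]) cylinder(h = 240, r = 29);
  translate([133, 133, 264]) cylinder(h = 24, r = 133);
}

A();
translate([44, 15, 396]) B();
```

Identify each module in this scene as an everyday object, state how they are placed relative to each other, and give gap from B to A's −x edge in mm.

The spool's min-x is at 44; the stool's min-x is 0; gap = 44 mm.

A is a stool. B is a spool. The spool is on top of the stool. The gap from the spool to the stool's −x edge is 44 mm.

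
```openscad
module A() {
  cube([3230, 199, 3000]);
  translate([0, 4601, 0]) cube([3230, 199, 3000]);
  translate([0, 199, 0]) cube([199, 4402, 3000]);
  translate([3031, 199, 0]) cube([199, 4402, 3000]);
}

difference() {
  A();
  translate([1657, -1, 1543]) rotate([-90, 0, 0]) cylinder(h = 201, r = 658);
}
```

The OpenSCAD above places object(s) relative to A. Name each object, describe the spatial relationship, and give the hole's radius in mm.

The subtracted cylinder has r = 658 mm.

A is a house frame. The house frame has a circular hole through its front wall. The hole's radius is 658 mm.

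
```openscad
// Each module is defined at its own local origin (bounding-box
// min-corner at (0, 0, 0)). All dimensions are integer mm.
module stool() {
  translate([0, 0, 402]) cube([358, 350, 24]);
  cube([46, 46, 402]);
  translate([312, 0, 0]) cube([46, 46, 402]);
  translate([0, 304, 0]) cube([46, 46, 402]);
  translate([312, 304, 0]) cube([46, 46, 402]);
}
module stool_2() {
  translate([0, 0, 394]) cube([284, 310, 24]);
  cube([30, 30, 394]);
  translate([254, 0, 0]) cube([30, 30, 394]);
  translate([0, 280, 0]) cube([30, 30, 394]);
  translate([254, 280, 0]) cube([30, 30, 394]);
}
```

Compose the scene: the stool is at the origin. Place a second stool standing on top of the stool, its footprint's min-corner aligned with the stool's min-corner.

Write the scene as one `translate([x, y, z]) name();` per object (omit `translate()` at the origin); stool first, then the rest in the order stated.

stool();
translate([0, 0, 426]) stool_2();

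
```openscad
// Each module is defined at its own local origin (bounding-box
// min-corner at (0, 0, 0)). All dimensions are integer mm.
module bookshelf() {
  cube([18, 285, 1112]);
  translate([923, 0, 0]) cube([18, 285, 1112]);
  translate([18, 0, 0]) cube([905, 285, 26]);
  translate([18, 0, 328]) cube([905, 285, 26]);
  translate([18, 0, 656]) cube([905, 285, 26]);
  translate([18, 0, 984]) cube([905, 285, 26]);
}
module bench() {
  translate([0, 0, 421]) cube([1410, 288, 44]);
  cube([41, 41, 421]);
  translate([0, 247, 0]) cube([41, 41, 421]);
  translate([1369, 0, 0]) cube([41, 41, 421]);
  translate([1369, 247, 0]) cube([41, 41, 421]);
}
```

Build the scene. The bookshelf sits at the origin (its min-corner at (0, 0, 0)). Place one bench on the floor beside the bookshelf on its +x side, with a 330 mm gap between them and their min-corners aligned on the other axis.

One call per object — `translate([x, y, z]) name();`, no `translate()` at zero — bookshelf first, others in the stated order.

bookshelf();
translate([1271, 0, 0]) bench();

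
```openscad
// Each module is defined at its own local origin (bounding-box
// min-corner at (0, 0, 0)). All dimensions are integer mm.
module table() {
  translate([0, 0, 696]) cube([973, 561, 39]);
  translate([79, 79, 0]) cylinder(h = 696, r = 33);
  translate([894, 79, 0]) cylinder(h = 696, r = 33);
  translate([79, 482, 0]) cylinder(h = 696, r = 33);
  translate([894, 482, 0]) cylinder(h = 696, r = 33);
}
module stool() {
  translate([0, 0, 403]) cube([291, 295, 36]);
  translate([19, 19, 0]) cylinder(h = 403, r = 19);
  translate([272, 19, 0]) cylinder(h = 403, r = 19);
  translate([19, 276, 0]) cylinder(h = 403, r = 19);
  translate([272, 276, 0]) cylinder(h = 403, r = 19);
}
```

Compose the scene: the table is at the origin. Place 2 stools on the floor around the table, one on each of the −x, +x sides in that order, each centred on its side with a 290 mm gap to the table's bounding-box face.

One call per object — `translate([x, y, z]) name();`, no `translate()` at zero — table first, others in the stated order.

table();
translate([-581, 133, 0]) stool();
translate([1263, 133, 0]) stool();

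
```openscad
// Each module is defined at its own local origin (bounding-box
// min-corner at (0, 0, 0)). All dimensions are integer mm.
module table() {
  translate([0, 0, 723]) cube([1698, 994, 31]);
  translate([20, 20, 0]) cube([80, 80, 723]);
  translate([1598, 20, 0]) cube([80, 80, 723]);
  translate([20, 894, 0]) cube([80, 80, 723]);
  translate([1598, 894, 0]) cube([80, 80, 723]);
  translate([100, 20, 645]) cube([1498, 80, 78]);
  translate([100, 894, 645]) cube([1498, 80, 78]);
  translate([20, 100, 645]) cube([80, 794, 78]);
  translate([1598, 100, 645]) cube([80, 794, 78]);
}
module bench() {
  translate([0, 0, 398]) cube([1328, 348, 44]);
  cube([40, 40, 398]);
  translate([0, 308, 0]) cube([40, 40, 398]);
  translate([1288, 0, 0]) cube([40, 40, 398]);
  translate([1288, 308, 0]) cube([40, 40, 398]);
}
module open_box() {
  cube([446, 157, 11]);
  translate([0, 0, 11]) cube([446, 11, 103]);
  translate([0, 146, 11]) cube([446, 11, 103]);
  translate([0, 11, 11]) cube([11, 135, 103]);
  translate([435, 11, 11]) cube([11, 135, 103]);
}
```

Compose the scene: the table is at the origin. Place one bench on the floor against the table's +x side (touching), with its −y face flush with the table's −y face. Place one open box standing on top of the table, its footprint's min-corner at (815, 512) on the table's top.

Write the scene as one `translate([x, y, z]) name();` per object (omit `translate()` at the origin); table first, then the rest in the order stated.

table();
translate([1698, 0, 0]) bench();
translate([815, 512, 754]) open_box();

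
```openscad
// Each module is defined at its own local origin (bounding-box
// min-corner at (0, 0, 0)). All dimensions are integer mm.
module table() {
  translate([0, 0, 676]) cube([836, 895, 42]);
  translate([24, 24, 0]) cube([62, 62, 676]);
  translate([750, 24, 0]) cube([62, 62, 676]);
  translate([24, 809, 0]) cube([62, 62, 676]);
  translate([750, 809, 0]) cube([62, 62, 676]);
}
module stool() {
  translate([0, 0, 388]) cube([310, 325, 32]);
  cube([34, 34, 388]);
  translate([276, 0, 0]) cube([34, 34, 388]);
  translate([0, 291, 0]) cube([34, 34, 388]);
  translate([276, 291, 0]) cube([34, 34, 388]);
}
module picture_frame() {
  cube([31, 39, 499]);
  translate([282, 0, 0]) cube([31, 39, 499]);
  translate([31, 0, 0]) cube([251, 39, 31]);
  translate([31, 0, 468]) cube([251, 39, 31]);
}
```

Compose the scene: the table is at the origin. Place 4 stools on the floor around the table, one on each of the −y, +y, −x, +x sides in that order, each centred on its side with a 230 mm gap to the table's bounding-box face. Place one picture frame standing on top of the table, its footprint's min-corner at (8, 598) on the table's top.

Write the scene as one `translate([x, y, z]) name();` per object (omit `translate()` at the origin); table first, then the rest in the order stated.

table();
translate([263, -555, 0]) stool();
translate([263, 1125, 0]) stool();
translate([-540, 285, 0]) stool();
translate([1066, 285, 0]) stool();
translate([8, 598, 718]) picture_frame();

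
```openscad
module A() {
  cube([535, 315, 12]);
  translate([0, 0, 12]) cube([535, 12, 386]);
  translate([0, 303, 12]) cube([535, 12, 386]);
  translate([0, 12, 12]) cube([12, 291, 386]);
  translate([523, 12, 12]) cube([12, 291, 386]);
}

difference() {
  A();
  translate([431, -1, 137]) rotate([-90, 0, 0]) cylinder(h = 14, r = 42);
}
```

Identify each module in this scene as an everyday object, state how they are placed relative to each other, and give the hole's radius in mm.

A is an open box. The open box has a circular hole through its front wall. The hole's radius is 42 mm.

The subtracted cylinder has r = 42 mm.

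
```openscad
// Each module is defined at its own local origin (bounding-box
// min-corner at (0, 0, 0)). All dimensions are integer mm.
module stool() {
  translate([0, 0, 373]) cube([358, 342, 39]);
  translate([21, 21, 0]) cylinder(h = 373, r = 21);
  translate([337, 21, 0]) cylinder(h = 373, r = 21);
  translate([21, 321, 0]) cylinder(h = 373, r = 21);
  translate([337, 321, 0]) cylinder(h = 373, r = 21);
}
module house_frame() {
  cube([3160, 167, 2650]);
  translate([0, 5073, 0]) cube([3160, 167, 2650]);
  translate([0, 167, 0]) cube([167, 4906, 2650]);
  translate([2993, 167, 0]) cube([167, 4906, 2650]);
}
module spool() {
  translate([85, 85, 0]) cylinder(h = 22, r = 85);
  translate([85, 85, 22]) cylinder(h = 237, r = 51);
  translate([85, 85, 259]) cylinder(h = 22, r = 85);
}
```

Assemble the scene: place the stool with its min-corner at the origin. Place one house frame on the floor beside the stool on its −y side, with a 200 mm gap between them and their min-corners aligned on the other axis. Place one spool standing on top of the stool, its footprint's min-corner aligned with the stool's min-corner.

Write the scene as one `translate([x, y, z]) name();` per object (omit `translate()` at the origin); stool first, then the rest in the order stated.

stool();
translate([0, -5440, 0]) house_frame();
translate([0, 0, 412]) spool();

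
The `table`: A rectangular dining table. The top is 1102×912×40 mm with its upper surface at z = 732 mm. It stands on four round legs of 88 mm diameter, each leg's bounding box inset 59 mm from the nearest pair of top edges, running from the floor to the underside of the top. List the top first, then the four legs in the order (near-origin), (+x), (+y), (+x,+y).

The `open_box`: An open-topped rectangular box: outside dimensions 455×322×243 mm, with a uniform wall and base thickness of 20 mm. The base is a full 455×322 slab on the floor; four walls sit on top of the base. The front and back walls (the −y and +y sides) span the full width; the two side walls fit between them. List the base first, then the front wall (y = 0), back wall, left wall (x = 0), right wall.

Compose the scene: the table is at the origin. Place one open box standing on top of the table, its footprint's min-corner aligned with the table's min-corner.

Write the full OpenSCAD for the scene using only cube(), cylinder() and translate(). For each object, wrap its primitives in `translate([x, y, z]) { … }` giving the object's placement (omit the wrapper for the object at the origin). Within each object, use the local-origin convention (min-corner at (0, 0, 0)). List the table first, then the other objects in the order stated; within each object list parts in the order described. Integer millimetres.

translate([0, 0, 692]) cube([1102, 912, 40]);
translate([103, 103, 0]) cylinder(h = 692, r = 44);
translate([999, 103, 0]) cylinder(h = 692, r = 44);
translate([103, 809, 0]) cylinder(h = 692, r = 44);
translate([999, 809, 0]) cylinder(h = 692, r = 44);
translate([0, 0, 732]) {
  cube([455, 322, 20]);
  translate([0, 0, 20]) cube([455, 20, 223]);
  translate([0, 302, 20]) cube([455, 20, 223]);
  translate([0, 20, 20]) cube([20, 282, 223]);
  translate([435, 20, 20]) cube([20, 282, 223]);
}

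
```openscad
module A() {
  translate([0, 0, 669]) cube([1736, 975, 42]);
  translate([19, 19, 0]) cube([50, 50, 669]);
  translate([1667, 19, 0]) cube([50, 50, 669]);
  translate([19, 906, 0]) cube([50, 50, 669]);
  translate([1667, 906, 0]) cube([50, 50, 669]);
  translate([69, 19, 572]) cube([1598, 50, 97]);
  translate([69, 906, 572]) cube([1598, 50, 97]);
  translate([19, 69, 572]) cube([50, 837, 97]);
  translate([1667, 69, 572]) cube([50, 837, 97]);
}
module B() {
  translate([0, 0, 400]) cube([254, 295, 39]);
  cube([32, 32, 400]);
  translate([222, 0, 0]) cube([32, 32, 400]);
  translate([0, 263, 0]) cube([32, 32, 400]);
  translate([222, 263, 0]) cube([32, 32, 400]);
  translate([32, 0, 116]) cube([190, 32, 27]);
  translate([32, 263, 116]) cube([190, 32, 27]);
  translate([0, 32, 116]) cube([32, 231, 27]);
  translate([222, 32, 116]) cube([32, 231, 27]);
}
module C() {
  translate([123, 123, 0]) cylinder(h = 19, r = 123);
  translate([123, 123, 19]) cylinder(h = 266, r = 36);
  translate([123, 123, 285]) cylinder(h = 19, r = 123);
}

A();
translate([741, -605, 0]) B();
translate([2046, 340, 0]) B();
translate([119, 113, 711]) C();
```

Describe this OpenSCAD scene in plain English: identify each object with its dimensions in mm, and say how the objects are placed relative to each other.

A is a rectangular dining table. The top is 1736×975×42 mm with its upper surface at z = 711 mm. It stands on four 50×50 mm square legs, each inset 19 mm from the nearest pair of top edges, running from the floor to the underside of the top. Four apron rails, 50 mm thick and 97 mm tall, run between adjacent legs with their top edges flush with the underside of the top and their outer faces flush with the legs' outer faces.

B is a simple wooden stool: a rectangular seat 254 mm (x) by 295 mm (y), 39 mm thick, top face at z = 439 mm, on four square legs, each 32×32 mm in cross-section. The legs rest on z = 0, each flush with a corner of the seat. Four stretchers, 32 mm wide and 27 mm tall, connect adjacent legs with their undersides at z = 116 mm, each running between the inner faces of the legs it joins and aligned with the legs' outer faces on the other axis.

C is a spool: two coaxial disc flanges of radius 123 mm and thickness 19 mm, joined by a core cylinder of radius 36 mm and height 266 mm. The lower flange rests on z = 0 and the three cylinders share a vertical axis.

Two stools sit around the table at the −y, +x sides. The spool is on top of the table.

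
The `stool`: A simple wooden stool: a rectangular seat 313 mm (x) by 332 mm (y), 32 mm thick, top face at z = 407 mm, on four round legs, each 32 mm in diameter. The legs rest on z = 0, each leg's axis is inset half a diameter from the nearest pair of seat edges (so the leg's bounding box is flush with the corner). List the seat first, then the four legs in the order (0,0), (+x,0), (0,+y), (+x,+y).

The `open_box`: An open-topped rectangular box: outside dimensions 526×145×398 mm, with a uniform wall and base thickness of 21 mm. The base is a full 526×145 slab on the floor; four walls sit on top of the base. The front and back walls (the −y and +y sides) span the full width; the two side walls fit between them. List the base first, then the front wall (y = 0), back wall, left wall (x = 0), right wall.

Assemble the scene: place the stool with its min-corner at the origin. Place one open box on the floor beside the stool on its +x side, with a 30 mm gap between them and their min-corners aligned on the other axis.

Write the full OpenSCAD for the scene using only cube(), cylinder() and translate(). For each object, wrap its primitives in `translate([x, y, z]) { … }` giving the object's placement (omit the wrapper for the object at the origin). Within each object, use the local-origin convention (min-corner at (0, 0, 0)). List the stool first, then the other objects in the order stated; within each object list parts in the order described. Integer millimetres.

translate([0, 0, 375]) cube([313, 332, 32]);
translate([16, 16, 0]) cylinder(h = 375, r = 16);
translate([297, 16, 0]) cylinder(h = 375, r = 16);
translate([16, 316, 0]) cylinder(h = 375, r = 16);
translate([297, 316, 0]) cylinder(h = 375, r = 16);
translate([343, 0, 0]) {
  cube([526, 145, 21]);
  translate([0, 0, 21]) cube([526, 21, 377]);
  translate([0, 124, 21]) cube([526, 21, 377]);
  translate([0, 21, 21]) cube([21, 103, 377]);
  translate([505, 21, 21]) cube([21, 103, 377]);
}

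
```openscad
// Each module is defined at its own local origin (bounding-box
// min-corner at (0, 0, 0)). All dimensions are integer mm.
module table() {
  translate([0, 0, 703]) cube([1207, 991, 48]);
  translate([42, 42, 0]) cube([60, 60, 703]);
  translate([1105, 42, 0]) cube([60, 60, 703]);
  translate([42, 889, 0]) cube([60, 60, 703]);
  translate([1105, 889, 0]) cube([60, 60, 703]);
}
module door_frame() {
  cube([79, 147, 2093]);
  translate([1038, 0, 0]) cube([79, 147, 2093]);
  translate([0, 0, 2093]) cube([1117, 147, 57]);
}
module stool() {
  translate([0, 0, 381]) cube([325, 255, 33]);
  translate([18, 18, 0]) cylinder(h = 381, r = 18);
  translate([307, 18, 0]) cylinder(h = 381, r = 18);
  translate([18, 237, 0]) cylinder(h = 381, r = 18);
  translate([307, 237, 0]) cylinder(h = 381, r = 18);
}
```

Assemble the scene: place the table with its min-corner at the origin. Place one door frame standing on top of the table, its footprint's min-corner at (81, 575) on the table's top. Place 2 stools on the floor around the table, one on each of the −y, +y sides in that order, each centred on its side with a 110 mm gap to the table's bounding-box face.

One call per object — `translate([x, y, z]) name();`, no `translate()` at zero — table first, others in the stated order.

table();
translate([81, 575, 751]) door_frame();
translate([441, -365, 0]) stool();
translate([441, 1101, 0]) stool();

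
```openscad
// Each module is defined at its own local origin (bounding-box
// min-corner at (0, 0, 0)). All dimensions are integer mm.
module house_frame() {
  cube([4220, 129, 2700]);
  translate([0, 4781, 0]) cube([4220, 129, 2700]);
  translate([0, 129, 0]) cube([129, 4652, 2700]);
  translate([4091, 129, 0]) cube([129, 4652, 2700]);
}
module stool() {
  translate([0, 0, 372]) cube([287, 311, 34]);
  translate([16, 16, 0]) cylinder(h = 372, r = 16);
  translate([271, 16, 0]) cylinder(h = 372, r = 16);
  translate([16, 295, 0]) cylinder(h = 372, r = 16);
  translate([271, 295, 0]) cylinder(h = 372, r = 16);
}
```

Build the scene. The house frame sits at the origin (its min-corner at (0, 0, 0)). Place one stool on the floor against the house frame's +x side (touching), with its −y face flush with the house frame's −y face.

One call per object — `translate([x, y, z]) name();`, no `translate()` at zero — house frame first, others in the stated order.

house_frame();
translate([4220, 0, 0]) stool();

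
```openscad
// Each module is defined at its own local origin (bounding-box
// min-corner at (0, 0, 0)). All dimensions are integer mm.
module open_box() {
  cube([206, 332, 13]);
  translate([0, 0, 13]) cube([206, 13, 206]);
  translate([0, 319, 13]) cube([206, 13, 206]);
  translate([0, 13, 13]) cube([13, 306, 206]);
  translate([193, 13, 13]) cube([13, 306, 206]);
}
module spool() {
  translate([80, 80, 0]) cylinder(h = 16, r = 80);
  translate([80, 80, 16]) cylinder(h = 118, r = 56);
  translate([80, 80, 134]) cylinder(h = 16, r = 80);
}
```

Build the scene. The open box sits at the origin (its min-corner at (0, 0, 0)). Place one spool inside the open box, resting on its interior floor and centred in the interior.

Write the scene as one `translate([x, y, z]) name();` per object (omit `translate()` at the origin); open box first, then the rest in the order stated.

open_box();
translate([23, 86, 13]) spool();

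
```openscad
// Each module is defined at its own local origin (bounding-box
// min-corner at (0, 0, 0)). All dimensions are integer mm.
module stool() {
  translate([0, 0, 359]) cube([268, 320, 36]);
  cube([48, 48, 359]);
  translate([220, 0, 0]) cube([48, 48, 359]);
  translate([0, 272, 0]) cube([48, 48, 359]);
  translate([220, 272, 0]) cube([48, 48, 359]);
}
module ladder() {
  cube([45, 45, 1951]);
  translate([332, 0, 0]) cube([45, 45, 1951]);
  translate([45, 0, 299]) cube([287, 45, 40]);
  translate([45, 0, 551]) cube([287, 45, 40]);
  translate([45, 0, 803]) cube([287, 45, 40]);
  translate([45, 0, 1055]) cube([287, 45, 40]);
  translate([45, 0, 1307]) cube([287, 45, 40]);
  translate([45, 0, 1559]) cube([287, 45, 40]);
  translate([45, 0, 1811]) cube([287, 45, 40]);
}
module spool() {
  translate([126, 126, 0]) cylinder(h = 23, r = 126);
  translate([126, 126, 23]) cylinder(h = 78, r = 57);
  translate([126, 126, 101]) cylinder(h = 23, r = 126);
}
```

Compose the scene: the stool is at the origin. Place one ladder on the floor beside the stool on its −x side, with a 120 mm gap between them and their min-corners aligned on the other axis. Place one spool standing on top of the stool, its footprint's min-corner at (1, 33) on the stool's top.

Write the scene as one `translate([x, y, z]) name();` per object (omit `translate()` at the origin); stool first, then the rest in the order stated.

stool();
translate([-497, 0, 0]) ladder();
translate([1, 33, 395]) spool();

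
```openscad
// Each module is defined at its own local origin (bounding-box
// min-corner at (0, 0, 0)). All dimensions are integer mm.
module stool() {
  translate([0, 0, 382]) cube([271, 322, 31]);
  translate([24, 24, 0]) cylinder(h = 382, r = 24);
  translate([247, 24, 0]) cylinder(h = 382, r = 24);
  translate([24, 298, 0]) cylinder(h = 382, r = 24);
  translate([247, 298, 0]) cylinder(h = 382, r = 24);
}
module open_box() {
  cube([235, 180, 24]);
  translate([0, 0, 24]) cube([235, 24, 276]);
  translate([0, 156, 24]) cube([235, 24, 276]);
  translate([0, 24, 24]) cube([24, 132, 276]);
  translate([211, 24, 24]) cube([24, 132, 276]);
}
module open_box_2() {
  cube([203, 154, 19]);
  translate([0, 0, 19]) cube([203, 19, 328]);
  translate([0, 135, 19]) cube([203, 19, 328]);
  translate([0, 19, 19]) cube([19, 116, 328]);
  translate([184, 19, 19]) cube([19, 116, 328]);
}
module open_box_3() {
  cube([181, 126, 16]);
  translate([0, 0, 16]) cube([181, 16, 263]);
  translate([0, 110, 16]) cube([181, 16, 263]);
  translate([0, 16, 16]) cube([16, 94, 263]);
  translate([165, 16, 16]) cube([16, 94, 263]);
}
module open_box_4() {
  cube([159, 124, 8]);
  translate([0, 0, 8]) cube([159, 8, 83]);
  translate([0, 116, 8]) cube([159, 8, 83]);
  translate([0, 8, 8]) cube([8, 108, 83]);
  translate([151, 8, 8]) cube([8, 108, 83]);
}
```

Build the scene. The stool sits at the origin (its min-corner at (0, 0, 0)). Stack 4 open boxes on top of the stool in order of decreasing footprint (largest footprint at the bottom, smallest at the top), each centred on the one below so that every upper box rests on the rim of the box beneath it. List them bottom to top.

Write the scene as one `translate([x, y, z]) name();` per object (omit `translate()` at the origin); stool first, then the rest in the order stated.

stool();
translate([18, 71, 413]) open_box();
translate([34, 84, 713]) open_box_2();
translate([45, 98, 1060]) open_box_3();
translate([56, 99, 1339]) open_box_4();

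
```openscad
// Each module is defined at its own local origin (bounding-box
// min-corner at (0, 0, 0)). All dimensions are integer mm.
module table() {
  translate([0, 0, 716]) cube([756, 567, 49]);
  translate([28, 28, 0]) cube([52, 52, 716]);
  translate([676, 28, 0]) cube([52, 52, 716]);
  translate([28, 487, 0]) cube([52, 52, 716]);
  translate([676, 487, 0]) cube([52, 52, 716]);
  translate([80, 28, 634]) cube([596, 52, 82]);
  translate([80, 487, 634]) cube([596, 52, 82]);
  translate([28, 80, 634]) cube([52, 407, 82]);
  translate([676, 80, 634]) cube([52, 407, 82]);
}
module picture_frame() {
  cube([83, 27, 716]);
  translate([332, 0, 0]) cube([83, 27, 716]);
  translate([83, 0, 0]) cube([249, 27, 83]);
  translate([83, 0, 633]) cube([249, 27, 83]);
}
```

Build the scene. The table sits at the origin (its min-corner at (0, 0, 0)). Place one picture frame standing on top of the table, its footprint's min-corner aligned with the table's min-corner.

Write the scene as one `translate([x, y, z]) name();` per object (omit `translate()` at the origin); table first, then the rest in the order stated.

table();
translate([0, 0, 765]) picture_frame();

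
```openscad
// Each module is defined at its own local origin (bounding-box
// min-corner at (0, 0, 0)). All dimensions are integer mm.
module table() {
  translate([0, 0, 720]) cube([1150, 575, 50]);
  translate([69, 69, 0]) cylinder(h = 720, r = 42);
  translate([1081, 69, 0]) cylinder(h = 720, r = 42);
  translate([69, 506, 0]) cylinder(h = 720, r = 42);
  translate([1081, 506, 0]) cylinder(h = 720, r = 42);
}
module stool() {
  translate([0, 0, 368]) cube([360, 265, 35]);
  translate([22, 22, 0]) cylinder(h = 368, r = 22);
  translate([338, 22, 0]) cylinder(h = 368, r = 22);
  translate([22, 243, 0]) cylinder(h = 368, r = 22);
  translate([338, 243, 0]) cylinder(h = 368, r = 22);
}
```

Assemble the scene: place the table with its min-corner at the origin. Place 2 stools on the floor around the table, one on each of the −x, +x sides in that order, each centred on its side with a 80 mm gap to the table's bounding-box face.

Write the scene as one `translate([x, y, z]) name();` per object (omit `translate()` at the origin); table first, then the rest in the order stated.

table();
translate([-440, 155, 0]) stool();
translate([1230, 155, 0]) stool();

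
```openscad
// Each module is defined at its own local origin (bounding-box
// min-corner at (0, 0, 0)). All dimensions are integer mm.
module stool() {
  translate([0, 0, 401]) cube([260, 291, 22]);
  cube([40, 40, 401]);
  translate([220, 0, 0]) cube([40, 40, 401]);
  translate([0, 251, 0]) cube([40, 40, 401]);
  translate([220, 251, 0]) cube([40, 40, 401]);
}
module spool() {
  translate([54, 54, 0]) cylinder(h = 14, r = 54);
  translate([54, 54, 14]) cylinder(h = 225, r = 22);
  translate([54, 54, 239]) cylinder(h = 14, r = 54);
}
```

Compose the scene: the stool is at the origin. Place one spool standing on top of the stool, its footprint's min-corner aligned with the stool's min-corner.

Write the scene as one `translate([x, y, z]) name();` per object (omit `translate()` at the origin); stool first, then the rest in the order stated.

stool();
translate([0, 0, 423]) spool();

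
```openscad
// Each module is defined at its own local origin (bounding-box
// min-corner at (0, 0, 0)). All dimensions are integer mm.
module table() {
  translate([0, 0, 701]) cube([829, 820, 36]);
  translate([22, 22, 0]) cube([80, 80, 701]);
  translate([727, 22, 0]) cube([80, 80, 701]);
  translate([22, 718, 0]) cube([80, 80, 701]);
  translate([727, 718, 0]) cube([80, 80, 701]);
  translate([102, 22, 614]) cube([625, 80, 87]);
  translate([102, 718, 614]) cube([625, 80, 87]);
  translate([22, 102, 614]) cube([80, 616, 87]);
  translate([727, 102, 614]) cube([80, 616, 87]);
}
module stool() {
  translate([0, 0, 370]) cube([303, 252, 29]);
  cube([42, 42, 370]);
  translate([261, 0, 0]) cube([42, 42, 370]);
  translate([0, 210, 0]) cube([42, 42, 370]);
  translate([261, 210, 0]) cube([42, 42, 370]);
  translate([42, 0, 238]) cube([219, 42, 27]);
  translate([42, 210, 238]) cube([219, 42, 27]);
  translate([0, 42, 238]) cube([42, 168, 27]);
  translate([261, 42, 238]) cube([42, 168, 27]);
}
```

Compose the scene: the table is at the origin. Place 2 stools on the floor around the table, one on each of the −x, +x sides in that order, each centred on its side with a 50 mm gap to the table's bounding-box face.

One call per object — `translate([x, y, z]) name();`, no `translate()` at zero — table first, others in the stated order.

table();
translate([-353, 284, 0]) stool();
translate([879, 284, 0]) stool();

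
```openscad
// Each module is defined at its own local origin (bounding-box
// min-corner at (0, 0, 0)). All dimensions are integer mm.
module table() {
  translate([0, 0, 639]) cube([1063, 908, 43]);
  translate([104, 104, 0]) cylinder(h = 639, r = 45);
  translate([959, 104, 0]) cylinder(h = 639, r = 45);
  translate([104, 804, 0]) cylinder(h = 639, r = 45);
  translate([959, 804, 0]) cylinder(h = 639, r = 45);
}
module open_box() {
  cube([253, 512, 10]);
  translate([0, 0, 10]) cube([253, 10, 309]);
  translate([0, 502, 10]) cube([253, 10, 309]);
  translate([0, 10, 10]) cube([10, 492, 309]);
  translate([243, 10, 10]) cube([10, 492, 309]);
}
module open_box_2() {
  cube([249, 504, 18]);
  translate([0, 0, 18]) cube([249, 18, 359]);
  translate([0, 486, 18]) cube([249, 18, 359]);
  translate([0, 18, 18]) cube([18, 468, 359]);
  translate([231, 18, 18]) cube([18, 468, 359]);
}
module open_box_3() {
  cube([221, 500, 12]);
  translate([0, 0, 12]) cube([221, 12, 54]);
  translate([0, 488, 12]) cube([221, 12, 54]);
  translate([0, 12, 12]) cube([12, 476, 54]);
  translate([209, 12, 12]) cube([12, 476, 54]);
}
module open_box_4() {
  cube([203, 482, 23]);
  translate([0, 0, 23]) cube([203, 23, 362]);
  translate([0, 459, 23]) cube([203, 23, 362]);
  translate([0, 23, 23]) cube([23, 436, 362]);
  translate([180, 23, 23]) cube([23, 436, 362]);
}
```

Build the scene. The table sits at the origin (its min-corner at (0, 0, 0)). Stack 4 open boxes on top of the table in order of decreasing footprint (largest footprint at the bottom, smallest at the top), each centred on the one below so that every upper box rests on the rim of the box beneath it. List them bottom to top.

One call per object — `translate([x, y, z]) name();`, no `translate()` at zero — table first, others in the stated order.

table();
translate([405, 198, 682]) open_box();
translate([407, 202, 1001]) open_box_2();
translate([421, 204, 1378]) open_box_3();
translate([430, 213, 1444]) open_box_4();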